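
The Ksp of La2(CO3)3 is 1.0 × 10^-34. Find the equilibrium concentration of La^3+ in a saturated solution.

La2(CO3)3(s) ⇌ 2 La^3+(aq) + 3 CO3^2-(aq)
Ksp = [La^3+]^2[CO3^2-]^3
With molar solubility s: [La^3+] = 2s, [CO3^2-] = 3s.
Ksp = (2s)^2(3s)^3 = 108s^5
Solving, s = (1.0 × 10^-34/108)^(1/5) = 6.21 × 10^-8 M
[La^3+] = 2s = 1.2 x 10^-7 M

[La^3+] ≈ 1.2 × 10^-7 M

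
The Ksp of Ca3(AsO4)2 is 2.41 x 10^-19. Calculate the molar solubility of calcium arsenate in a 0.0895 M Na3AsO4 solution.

s ≈ 1.04e-6 M

Ca3(AsO4)2(s) <=> 3 Ca^2+(aq) + 2 AsO4^3-(aq)
Ksp = [Ca^2+]^3[AsO4^3-]^2
Let s be the molar solubility in this solution. [Ca^2+] = 3s, [AsO4^3-] = 0.0895 + 2s ≈ 0.0895 (common-ion effect: AsO4^3- is already 0.0895 M).
Ksp ≈ (3s)^3 × (0.0895)^2
s = 1.04 x 10^-6 M
Check: 2s = 2.1 × 10^-6 ≪ 0.0895, so the approximation is valid.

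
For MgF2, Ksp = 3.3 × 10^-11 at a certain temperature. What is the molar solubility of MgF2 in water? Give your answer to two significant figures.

MgF2(s) ⇌ Mg^2+(aq) + 2 F^-(aq)
Ksp = [Mg^2+][F^-]^2
For each mole of MgF2 that dissolves: [Mg^2+] = s, [F^-] = 2s.
Substituting: Ksp = s(2s)^2 = 4s^3
Solving, s = (3.3 × 10^-11/4)^(1/3) = 2.0 × 10^-4 M

s = 2.0e-4 M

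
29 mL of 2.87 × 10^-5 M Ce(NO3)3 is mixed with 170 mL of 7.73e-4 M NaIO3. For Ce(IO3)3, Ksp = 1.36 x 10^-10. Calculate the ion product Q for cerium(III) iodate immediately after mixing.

Q = 1.20 × 10^-15

Total volume = 29 + 170 = 199 mL.
[Ce^3+] = 2.87 × 10^-5 × (29/199) = 4.182 x 10^-6 M
[IO3^-] = 7.73 x 10^-4 × (170/199) = 6.604 × 10^-4 M
Ce(IO3)3(s) ⇌ Ce^3+(aq) + 3 IO3^-(aq), so Q = [Ce^3+][IO3^-]^3
Q = (4.182 x 10^-6)(6.604 x 10^-4)^3 = 1.20 × 10^-15
Q < Ksp, so no precipitate of Ce(IO3)3 forms.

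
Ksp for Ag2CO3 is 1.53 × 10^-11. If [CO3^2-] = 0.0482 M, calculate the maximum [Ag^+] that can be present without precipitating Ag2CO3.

Ag2CO3(s) ⇌ 2 Ag^+ + CO3^2-
Ksp = [Ag^+]^2[CO3^2-]
Precipitation begins when Q = Ksp. With [CO3^2-] = 0.0482 M:
1.53 × 10^-11 = (0.0482) × [Ag^+]^2
[Ag^+] = (1.53 × 10^-11 / 4.82 × 10^-2)^(1/2) = 1.78 × 10^-5 M

[Ag^+] ≈ 1.78 × 10^-5 M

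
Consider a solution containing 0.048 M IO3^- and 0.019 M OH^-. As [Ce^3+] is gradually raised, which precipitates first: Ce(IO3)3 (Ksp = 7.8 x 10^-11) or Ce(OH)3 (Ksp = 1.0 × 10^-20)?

Precipitation of each salt starts when its ion product equals its Ksp.
For Ce(IO3)3: 7.8 x 10^-11 = (0.048)^3 × [Ce^3+]  ⇒  [Ce^3+] = 7.1 x 10^-7 M.
For Ce(OH)3: 1.0 × 10^-20 = (0.019)^3 × [Ce^3+]  ⇒  [Ce^3+] = 1.5 × 10^-15 M.
The salt with the lower threshold [Ce^3+] precipitates first: Ce(OH)3.

Ce(OH)3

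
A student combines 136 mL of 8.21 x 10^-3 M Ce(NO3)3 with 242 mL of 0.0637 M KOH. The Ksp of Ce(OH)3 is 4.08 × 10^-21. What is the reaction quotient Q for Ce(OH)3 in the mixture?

2.00e-7

Total volume = 136 + 242 = 378 mL.
[Ce^3+] = 8.21 x 10^-3 × (136/378) = 2.954 × 10^-3 M
[OH^-] = 6.37 × 10^-2 × (242/378) = 4.078 × 10^-2 M
Ce(OH)3(s) ⇌ Ce^3+(aq) + 3 OH^-(aq), so Q = [Ce^3+][OH^-]^3
Q = (2.954 x 10^-3)(4.078 × 10^-2)^3 = 2.00 × 10^-7
Q > Ksp, so Ce(OH)3 will precipitate.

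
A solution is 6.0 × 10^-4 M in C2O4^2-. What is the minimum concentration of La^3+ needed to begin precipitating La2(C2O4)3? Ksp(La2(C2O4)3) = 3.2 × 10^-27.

La2(C2O4)3(s) <=> 2 La^3+(aq) + 3 C2O4^2-(aq)
Ksp = [La^3+]^2[C2O4^2-]^3
Precipitation begins when Q = Ksp. With [C2O4^2-] = 6.0 × 10^-4 M:
3.2 × 10^-27 = (6.0 × 10^-4)^3 × [La^3+]^2
[La^3+] = (3.2 × 10^-27 / 2.16 x 10^-10)^(1/2) = 3.8 × 10^-9 M

3.8 x 10^-9 M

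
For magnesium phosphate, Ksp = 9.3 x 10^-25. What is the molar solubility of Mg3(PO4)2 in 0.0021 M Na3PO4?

Mg3(PO4)2(s) ⇌ 3 Mg^2+(aq) + 2 PO4^3-(aq)
Ksp = [Mg^2+]^3[PO4^3-]^2
Let s be the molar solubility in this solution. [Mg^2+] = 3s, [PO4^3-] = 0.0021 + 2s ≈ 0.0021 (Ksp is small, so little additional dissolves).
Ksp ≈ (3s)^3 × (0.0021)^2
s = 2.0 × 10^-7 M
Check: 2s = 4.0 × 10^-7 ≪ 0.0021, so the approximation is valid.

s ≈ 2.0 × 10^-7 M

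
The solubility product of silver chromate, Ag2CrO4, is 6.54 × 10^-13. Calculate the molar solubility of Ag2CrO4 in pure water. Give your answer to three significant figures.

Ag2CrO4(s) <=> 2 Ag^+ + CrO4^2-
Ksp = [Ag^+]^2[CrO4^2-]
Let s = molar solubility. Then [Ag^+] = 2s and [CrO4^2-] = s.
Substituting: Ksp = (2s)^2s = 4s^3
s = (6.54 × 10^-13 / 4)^(1/3) = 5.47 × 10^-5 M

s = 5.47 x 10^-5 M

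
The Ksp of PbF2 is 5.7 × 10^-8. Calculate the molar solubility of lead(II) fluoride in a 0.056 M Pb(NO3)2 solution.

s ≈ 5.0e-4 M

PbF2(s) ⇌ Pb^2+ + 2 F^-
Ksp = [Pb^2+][F^-]^2
Let s be the molar solubility in this solution. [Pb^2+] = 0.056 + s ≈ 0.056, [F^-] = 2s (common-ion effect: Pb^2+ is already 0.056 M).
Ksp ≈ 0.056 × (2s)^2
s = 5.0 × 10^-4 M
Check: s = 5.0 × 10^-4 ≪ 0.056, so the approximation is valid.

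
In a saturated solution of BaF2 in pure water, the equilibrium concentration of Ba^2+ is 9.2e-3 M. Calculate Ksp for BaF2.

Ksp ≈ 3.1 × 10^-6

BaF2(s) ⇌ Ba^2+(aq) + 2 F^-(aq)
Stoichiometry gives [F^-] = (2/1)[Ba^2+] = 1.84 × 10^-2 M.
Ksp = [Ba^2+][F^-]^2
Ksp = 9.2 × 10^-3 × (1.84 × 10^-2)^2 = 3.1 × 10^-6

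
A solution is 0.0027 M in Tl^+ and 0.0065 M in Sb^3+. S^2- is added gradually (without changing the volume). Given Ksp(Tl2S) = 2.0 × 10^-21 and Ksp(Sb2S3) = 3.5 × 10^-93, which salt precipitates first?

Sb2S3

Precipitation of each salt starts when its ion product equals its Ksp.
For Tl2S: 2.0 × 10^-21 = (0.0027)^2 × [S^2-]  ⇒  [S^2-] = 2.7 × 10^-16 M.
For Sb2S3: 3.5 × 10^-93 = (0.0065)^2 × [S^2-]^3  ⇒  [S^2-] = 4.4 x 10^-30 M.
The salt with the lower threshold [S^2-] precipitates first: Sb2S3.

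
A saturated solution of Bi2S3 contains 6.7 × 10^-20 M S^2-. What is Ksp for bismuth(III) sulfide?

Ksp = 6.0 x 10^-97

Bi2S3(s) <=> 2 Bi^3+ + 3 S^2-
Stoichiometry gives [Bi^3+] = (2/3)[S^2-] = 4.47 × 10^-20 M.
Ksp = [Bi^3+]^2[S^2-]^3
Ksp = (4.47 × 10^-20)^2 × (6.7 × 10^-20)^3 = 6.0 × 10^-97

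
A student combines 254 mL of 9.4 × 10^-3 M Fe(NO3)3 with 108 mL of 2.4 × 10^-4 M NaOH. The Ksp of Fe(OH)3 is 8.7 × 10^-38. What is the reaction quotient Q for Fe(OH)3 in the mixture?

Total volume = 254 + 108 = 362 mL.
[Fe^3+] = 9.4 × 10^-3 × (254/362) = 6.60 x 10^-3 M
[OH^-] = 2.4 × 10^-4 × (108/362) = 7.16 x 10^-5 M
Fe(OH)3(s) <=> Fe^3+(aq) + 3 OH^-(aq), so Q = [Fe^3+][OH^-]^3
Q = (6.60 × 10^-3)(7.16 × 10^-5)^3 = 2.4 x 10^-15
Q > Ksp, so Fe(OH)3 will precipitate.

2.4 x 10^-15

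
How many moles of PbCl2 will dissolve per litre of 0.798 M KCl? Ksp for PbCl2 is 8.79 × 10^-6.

1.38 x 10^-5 M

PbCl2(s) <=> Pb^2+ + 2 Cl^-
Ksp = [Pb^2+][Cl^-]^2
Let s = moles of PbCl2 that dissolve per litre. [Pb^2+] = s, [Cl^-] = 0.798 + 2s ≈ 0.798 (since Cl^- from KCl dominates).
Ksp ≈ s × (0.798)^2
s = 1.38 × 10^-5 M
Check: 2s = 2.8 x 10^-5 ≪ 0.798, so the approximation is valid.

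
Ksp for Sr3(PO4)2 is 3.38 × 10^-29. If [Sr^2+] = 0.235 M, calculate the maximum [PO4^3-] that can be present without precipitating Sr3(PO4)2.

Sr3(PO4)2(s) <=> 3 Sr^2+ + 2 PO4^3-
Ksp = [Sr^2+]^3[PO4^3-]^2
Precipitation begins when Q = Ksp. With [Sr^2+] = 0.235 M:
3.38 × 10^-29 = (0.235)^3 × [PO4^3-]^2
[PO4^3-] = (3.38 × 10^-29 / 1.298 × 10^-2)^(1/2) = 5.10 × 10^-14 M

[PO4^3-] ≈ 5.10 × 10^-14 M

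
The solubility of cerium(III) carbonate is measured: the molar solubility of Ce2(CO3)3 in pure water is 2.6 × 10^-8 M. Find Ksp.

Ce2(CO3)3(s) <=> 2 Ce^3+(aq) + 3 CO3^2-(aq)
If s mol/L of Ce2(CO3)3 dissolves, [Ce^3+] = 2s and [CO3^2-] = 3s.
Ksp = [Ce^3+]^2[CO3^2-]^3
So Ksp = (2s)^2 × (3s)^3 = 108s^5
With s = 2.6 x 10^-8: Ksp = 1.3 × 10^-36

1.3e-36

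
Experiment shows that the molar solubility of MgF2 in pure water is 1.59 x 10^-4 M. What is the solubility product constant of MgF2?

Ksp ≈ 1.61 × 10^-11

MgF2(s) ⇌ Mg^2+ + 2 F^-
With molar solubility s: [Mg^2+] = s, [F^-] = 2s.
Ksp = [Mg^2+][F^-]^2
Ksp = s(2s)^2 = 4s^3
With s = 1.59 x 10^-4: Ksp = 1.61 × 10^-11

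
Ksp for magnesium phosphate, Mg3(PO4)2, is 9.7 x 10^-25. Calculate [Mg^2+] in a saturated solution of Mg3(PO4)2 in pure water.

Mg3(PO4)2(s) ⇌ 3 Mg^2+(aq) + 2 PO4^3-(aq)
Ksp = [Mg^2+]^3[PO4^3-]^2
If s mol/L of Mg3(PO4)2 dissolves, [Mg^2+] = 3s and [PO4^3-] = 2s.
So Ksp = (3s)^3 × (2s)^2 = 108s^5
s^5 = 9.7 x 10^-25 / 108, so s = 6.18 × 10^-6 M
[Mg^2+] = 3s = 1.9 x 10^-5 M

[Mg^2+] = 1.9e-5 M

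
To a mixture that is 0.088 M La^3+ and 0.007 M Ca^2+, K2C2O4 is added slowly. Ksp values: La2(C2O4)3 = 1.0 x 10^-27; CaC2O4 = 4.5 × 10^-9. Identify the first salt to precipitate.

Each salt begins to precipitate when Q = Ksp, i.e. when [C2O4^2-] reaches its threshold.
For La2(C2O4)3: 1.0 x 10^-27 = (0.088)^2 × [C2O4^2-]^3  ⇒  [C2O4^2-] = 5.1 × 10^-9 M.
For CaC2O4: 4.5 × 10^-9 = 0.007 × [C2O4^2-]  ⇒  [C2O4^2-] = 6.4 × 10^-7 M.
The salt with the lower threshold [C2O4^2-] precipitates first: La2(C2O4)3.

La2(C2O4)3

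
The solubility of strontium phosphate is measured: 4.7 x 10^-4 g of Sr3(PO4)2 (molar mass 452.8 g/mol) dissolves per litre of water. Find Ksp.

Molar solubility s = (4.7 × 10^-4 g/L) / (452.8 g/mol) = 1.04 × 10^-6 M.
Sr3(PO4)2(s) ⇌ 3 Sr^2+(aq) + 2 PO4^3-(aq)
For each mole of Sr3(PO4)2 that dissolves: [Sr^2+] = 3s, [PO4^3-] = 2s.
Ksp = [Sr^2+]^3[PO4^3-]^2
Ksp = (3s)^3(2s)^2 = 108s^5
With s = 1.04 x 10^-6: Ksp = 1.3 × 10^-28

1.3e-28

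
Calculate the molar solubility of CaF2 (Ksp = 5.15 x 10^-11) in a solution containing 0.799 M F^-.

CaF2(s) <=> Ca^2+(aq) + 2 F^-(aq)
Ksp = [Ca^2+][F^-]^2
Let s = moles of CaF2 that dissolve per litre. [Ca^2+] = s, [F^-] = 0.799 + 2s ≈ 0.799 (Ksp is small, so little additional dissolves).
Ksp ≈ s × (0.799)^2
s = 8.07 × 10^-11 M
Check: 2s = 1.6 x 10^-10 ≪ 0.799, so the approximation is valid.

s = 8.07e-11 M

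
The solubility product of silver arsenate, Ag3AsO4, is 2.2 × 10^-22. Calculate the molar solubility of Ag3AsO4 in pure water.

Ag3AsO4(s) <=> 3 Ag^+ + AsO4^3-
Ksp = [Ag^+]^3[AsO4^3-]
With molar solubility s: [Ag^+] = 3s, [AsO4^3-] = s.
So Ksp = (3s)^3 × s = 27s^4
Solving, s = (2.2 × 10^-22/27)^(1/4) = 1.7 x 10^-6 M

1.7 x 10^-6 M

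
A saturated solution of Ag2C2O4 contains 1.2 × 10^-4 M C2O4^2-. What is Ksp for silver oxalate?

Ag2C2O4(s) ⇌ 2 Ag^+(aq) + C2O4^2-(aq)
Stoichiometry gives [Ag^+] = (2/1)[C2O4^2-] = 2.40 × 10^-4 M.
Ksp = [Ag^+]^2[C2O4^2-]
Ksp = (2.40 × 10^-4)^2 × 1.2 x 10^-4 = 6.9 × 10^-12

Ksp = 6.9 x 10^-12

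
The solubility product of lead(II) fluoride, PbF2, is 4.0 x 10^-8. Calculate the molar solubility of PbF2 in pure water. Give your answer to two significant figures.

PbF2(s) <=> Pb^2+ + 2 F^-
Ksp = [Pb^2+][F^-]^2
If s mol/L of PbF2 dissolves, [Pb^2+] = s and [F^-] = 2s.
So Ksp = s × (2s)^2 = 4s^3
Solving, s = (4.0 x 10^-8/4)^(1/3) = 2.2 × 10^-3 M

s = 2.2 × 10^-3 M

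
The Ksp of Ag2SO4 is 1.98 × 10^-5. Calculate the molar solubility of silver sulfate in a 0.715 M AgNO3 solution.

s = 3.87e-5 M

Ag2SO4(s) ⇌ 2 Ag^+(aq) + SO4^2-(aq)
Ksp = [Ag^+]^2[SO4^2-]
Let s = moles of Ag2SO4 that dissolve per litre. [Ag^+] = 0.715 + 2s ≈ 0.715, [SO4^2-] = s (common-ion effect: Ag^+ is already 0.715 M).
Ksp ≈ (0.715)^2 × s
s = 3.87 × 10^-5 M
Check: 2s = 7.7 × 10^-5 ≪ 0.715, so the approximation is valid.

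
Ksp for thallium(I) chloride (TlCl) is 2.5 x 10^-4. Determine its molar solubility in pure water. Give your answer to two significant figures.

TlCl(s) ⇌ Tl^+ + Cl^-
Ksp = [Tl^+][Cl^-]
For each mole of TlCl that dissolves: [Tl^+] = s, [Cl^-] = s.
Ksp = (s)(s) = s^2
s = √(2.5 x 10^-4) = 1.6 × 10^-2 M

1.6 x 10^-2 M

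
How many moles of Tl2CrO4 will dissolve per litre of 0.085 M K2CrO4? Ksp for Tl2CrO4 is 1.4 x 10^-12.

s ≈ 2.0e-6 M

Tl2CrO4(s) <=> 2 Tl^+ + CrO4^2-
Ksp = [Tl^+]^2[CrO4^2-]
If s mol/L dissolves here, [Tl^+] = 2s, [CrO4^2-] = 0.085 + s ≈ 0.085 (common-ion effect: CrO4^2- is already 0.085 M).
Ksp ≈ (2s)^2 × 0.085
s = 2.0 × 10^-6 M
Check: s = 2.0 × 10^-6 ≪ 0.085, so the approximation is valid.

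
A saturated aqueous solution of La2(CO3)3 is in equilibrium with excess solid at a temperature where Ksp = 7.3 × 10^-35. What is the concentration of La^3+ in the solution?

La2(CO3)3(s) ⇌ 2 La^3+ + 3 CO3^2-
Ksp = [La^3+]^2[CO3^2-]^3
Let s = molar solubility. Then [La^3+] = 2s and [CO3^2-] = 3s.
Ksp = (2s)^2(3s)^3 = 108s^5
Solving, s = (7.3 × 10^-35/108)^(1/5) = 5.83 × 10^-8 M
[La^3+] = 2s = 1.2 × 10^-7 M

1.2e-7 M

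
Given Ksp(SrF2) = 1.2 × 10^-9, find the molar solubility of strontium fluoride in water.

s = 6.7 × 10^-4 M

SrF2(s) ⇌ Sr^2+(aq) + 2 F^-(aq)
Ksp = [Sr^2+][F^-]^2
For each mole of SrF2 that dissolves: [Sr^2+] = s, [F^-] = 2s.
So Ksp = s × (2s)^2 = 4s^3
Solving, s = (1.2 × 10^-9/4)^(1/3) = 6.7 × 10^-4 M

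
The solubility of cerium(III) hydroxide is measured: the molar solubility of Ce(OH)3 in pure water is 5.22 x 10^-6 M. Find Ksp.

2.00e-20

Ce(OH)3(s) ⇌ Ce^3+ + 3 OH^-
For each mole of Ce(OH)3 that dissolves: [Ce^3+] = s, [OH^-] = 3s.
Ksp = [Ce^3+][OH^-]^3
Ksp = s(3s)^3 = 27s^4
Ksp = 27 × (5.22 × 10^-6)^4 = 2.00 × 10^-20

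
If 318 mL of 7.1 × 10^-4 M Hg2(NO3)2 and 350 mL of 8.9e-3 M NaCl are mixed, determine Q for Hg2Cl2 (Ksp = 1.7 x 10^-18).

Q = 7.3 x 10^-9

Total volume = 318 + 350 = 668 mL.
[Hg2^2+] = 7.1 × 10^-4 × (318/668) = 3.38 x 10^-4 M
[Cl^-] = 8.9 × 10^-3 × (350/668) = 4.66 × 10^-3 M
Hg2Cl2(s) ⇌ Hg2^2+ + 2 Cl^-, so Q = [Hg2^2+][Cl^-]^2
Q = (3.38 × 10^-4)(4.66 × 10^-3)^2 = 7.3 × 10^-9
Q > Ksp, so Hg2Cl2 will precipitate.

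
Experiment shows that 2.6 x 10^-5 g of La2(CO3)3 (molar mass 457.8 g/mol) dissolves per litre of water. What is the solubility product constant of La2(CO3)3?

Ksp ≈ 6.4 x 10^-35

Molar solubility s = (2.6 × 10^-5 g/L) / (457.8 g/mol) = 5.68 × 10^-8 M.
La2(CO3)3(s) ⇌ 2 La^3+ + 3 CO3^2-
Let s = molar solubility. Then [La^3+] = 2s and [CO3^2-] = 3s.
Ksp = [La^3+]^2[CO3^2-]^3
Ksp = (2s)^2(3s)^3 = 108s^5
With s = 5.68 × 10^-8: Ksp = 6.4 × 10^-35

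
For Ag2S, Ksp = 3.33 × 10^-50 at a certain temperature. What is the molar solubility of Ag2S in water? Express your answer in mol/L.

s ≈ 2.03 x 10^-17 M

Ag2S(s) ⇌ 2 Ag^+ + S^2-
Ksp = [Ag^+]^2[S^2-]
Let s = molar solubility. Then [Ag^+] = 2s and [S^2-] = s.
Ksp = (2s)^2s = 4s^3
s^3 = 3.33 × 10^-50 / 4, so s = 2.03 x 10^-17 M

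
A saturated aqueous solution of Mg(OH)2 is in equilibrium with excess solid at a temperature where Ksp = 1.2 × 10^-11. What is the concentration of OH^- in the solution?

[OH^-] ≈ 2.9 × 10^-4 M

Mg(OH)2(s) ⇌ Mg^2+ + 2 OH^-
Ksp = [Mg^2+][OH^-]^2
For each mole of Mg(OH)2 that dissolves: [Mg^2+] = s, [OH^-] = 2s.
Substituting: Ksp = s(2s)^2 = 4s^3
s^3 = 1.2 × 10^-11 / 4, so s = 1.44 × 10^-4 M
[OH^-] = 2s = 2.9 × 10^-4 M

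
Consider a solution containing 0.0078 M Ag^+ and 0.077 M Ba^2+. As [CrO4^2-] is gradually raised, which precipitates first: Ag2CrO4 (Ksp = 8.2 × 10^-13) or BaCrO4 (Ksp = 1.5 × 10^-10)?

Precipitation of each salt starts when its ion product equals its Ksp.
For Ag2CrO4: 8.2 × 10^-13 = (0.0078)^2 × [CrO4^2-]  ⇒  [CrO4^2-] = 1.3 × 10^-8 M.
For BaCrO4: 1.5 × 10^-10 = 0.077 × [CrO4^2-]  ⇒  [CrO4^2-] = 1.9 x 10^-9 M.
The salt with the lower threshold [CrO4^2-] precipitates first: BaCrO4.

BaCrO4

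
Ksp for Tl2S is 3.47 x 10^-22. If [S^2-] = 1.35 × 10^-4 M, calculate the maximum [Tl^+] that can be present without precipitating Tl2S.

Tl2S(s) ⇌ 2 Tl^+ + S^2-
Ksp = [Tl^+]^2[S^2-]
Precipitation begins when Q = Ksp. With [S^2-] = 1.35 × 10^-4 M:
3.47 x 10^-22 = (1.35 × 10^-4) × [Tl^+]^2
[Tl^+] = (3.47 x 10^-22 / 1.35 × 10^-4)^(1/2) = 1.60 × 10^-9 M

[Tl^+] = 1.60 × 10^-9 M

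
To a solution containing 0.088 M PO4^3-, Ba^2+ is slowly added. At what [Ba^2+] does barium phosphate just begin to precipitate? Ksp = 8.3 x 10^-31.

Ba3(PO4)2(s) ⇌ 3 Ba^2+ + 2 PO4^3-
Ksp = [Ba^2+]^3[PO4^3-]^2
Precipitation begins when Q = Ksp. With [PO4^3-] = 0.088 M:
8.3 x 10^-31 = (0.088)^2 × [Ba^2+]^3
[Ba^2+] = (8.3 x 10^-31 / 7.74 x 10^-3)^(1/3) = 4.8 × 10^-10 M

4.8 × 10^-10 M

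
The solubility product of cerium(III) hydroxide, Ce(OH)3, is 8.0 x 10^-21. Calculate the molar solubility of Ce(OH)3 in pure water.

s = 4.1 × 10^-6 M

Ce(OH)3(s) ⇌ Ce^3+ + 3 OH^-
Ksp = [Ce^3+][OH^-]^3
Let s = molar solubility. Then [Ce^3+] = s and [OH^-] = 3s.
So Ksp = s × (3s)^3 = 27s^4
s = (8.0 x 10^-21 / 27)^(1/4) = 4.1 × 10^-6 M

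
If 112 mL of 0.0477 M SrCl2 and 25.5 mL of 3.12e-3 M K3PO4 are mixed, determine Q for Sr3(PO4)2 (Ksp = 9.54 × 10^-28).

Total volume = 112 + 25.5 = 137.5 mL.
[Sr^2+] = 4.77 × 10^-2 × (112/137.5) = 3.885 × 10^-2 M
[PO4^3-] = 3.12 × 10^-3 × (25.5/137.5) = 5.786 × 10^-4 M
Sr3(PO4)2(s) ⇌ 3 Sr^2+(aq) + 2 PO4^3-(aq), so Q = [Sr^2+]^3[PO4^3-]^2
Q = (3.885 × 10^-2)^3(5.786 × 10^-4)^2 = 1.96 × 10^-11
Q > Ksp, so Sr3(PO4)2 will precipitate.

Q ≈ 1.96 × 10^-11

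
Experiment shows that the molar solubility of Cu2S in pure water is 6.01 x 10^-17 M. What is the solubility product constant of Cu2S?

Cu2S(s) <=> 2 Cu^+ + S^2-
Let s = molar solubility. Then [Cu^+] = 2s and [S^2-] = s.
Ksp = [Cu^+]^2[S^2-]
Ksp = (2s)^2s = 4s^3
Ksp = 4 × (6.01 x 10^-17)^3 = 8.68 × 10^-49

Ksp ≈ 8.68 x 10^-49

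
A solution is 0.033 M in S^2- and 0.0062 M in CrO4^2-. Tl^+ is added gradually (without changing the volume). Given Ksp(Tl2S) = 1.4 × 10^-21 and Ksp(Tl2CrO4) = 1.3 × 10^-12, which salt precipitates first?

Tl2S

Precipitation of each salt starts when its ion product equals its Ksp.
For Tl2S: 1.4 × 10^-21 = 0.033 × [Tl^+]^2  ⇒  [Tl^+] = 2.1 × 10^-10 M.
For Tl2CrO4: 1.3 × 10^-12 = 0.0062 × [Tl^+]^2  ⇒  [Tl^+] = 1.4 × 10^-5 M.
The salt with the lower threshold [Tl^+] precipitates first: Tl2S.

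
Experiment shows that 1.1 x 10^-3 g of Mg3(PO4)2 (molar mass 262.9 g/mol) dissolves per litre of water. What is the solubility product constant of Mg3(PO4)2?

Ksp ≈ 1.4 × 10^-25

Molar solubility s = (1.1 × 10^-3 g/L) / (262.9 g/mol) = 4.18 × 10^-6 M.
Mg3(PO4)2(s) ⇌ 3 Mg^2+(aq) + 2 PO4^3-(aq)
With molar solubility s: [Mg^2+] = 3s, [PO4^3-] = 2s.
Ksp = [Mg^2+]^3[PO4^3-]^2
So Ksp = (3s)^3 × (2s)^2 = 108s^5
Ksp = 108 × (4.18 × 10^-6)^5 = 1.4 × 10^-25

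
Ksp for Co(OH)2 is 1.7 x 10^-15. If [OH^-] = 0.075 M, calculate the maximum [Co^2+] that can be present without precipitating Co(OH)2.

Co(OH)2(s) ⇌ Co^2+ + 2 OH^-
Ksp = [Co^2+][OH^-]^2
Precipitation begins when Q = Ksp. With [OH^-] = 0.075 M:
1.7 x 10^-15 = (0.075)^2 × [Co^2+]
[Co^2+] = (1.7 x 10^-15 / 5.63 × 10^-3) = 3.0 x 10^-13 M

[Co^2+] ≈ 3.0 × 10^-13 M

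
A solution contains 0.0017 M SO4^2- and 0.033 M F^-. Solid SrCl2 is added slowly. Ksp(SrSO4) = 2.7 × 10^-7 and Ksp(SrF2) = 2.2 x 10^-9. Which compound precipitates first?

Each salt begins to precipitate when Q = Ksp, i.e. when [Sr^2+] reaches its threshold.
For SrSO4: 2.7 × 10^-7 = 0.0017 × [Sr^2+]  ⇒  [Sr^2+] = 1.6 x 10^-4 M.
For SrF2: 2.2 x 10^-9 = (0.033)^2 × [Sr^2+]  ⇒  [Sr^2+] = 2.0 × 10^-6 M.
The salt with the lower threshold [Sr^2+] precipitates first: SrF2.

SrF2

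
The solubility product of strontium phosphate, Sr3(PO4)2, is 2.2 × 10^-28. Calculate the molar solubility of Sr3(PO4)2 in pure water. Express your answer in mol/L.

s ≈ 1.2 × 10^-6 M

Sr3(PO4)2(s) <=> 3 Sr^2+(aq) + 2 PO4^3-(aq)
Ksp = [Sr^2+]^3[PO4^3-]^2
For each mole of Sr3(PO4)2 that dissolves: [Sr^2+] = 3s, [PO4^3-] = 2s.
Ksp = (3s)^3(2s)^2 = 108s^5
Solving, s = (2.2 × 10^-28/108)^(1/5) = 1.2 x 10^-6 M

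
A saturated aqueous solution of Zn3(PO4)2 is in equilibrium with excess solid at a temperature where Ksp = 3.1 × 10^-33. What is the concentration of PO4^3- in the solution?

Zn3(PO4)2(s) ⇌ 3 Zn^2+(aq) + 2 PO4^3-(aq)
Ksp = [Zn^2+]^3[PO4^3-]^2
Let s = molar solubility. Then [Zn^2+] = 3s and [PO4^3-] = 2s.
So Ksp = (3s)^3 × (2s)^2 = 108s^5
s = (3.1 × 10^-33 / 108)^(1/5) = 1.23 × 10^-7 M
[PO4^3-] = 2s = 2.5 × 10^-7 M

[PO4^3-] ≈ 2.5 × 10^-7 M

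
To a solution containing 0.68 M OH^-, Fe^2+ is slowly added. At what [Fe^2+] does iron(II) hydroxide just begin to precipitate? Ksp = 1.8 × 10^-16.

[Fe^2+] ≈ 3.9 x 10^-16 M

Fe(OH)2(s) ⇌ Fe^2+ + 2 OH^-
Ksp = [Fe^2+][OH^-]^2
Precipitation begins when Q = Ksp. With [OH^-] = 0.68 M:
1.8 × 10^-16 = (0.68)^2 × [Fe^2+]
[Fe^2+] = (1.8 × 10^-16 / 4.62 x 10^-1) = 3.9 x 10^-16 M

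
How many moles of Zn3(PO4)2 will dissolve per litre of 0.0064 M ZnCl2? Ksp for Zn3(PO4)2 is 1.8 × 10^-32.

s ≈ 1.3 × 10^-13 M

Zn3(PO4)2(s) ⇌ 3 Zn^2+ + 2 PO4^3-
Ksp = [Zn^2+]^3[PO4^3-]^2
If s mol/L dissolves here, [Zn^2+] = 0.0064 + 3s ≈ 0.0064, [PO4^3-] = 2s (since Zn^2+ from ZnCl2 dominates).
Ksp ≈ (0.0064)^3 × (2s)^2
s = 1.3 × 10^-13 M
Check: 3s = 3.9 × 10^-13 ≪ 0.0064, so the approximation is valid.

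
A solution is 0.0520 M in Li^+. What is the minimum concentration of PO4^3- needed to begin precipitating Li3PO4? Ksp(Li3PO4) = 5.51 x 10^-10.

Li3PO4(s) ⇌ 3 Li^+(aq) + PO4^3-(aq)
Ksp = [Li^+]^3[PO4^3-]
Precipitation begins when Q = Ksp. With [Li^+] = 0.0520 M:
5.51 x 10^-10 = (0.0520)^3 × [PO4^3-]
[PO4^3-] = (5.51 x 10^-10 / 1.406 x 10^-4) = 3.92 x 10^-6 M

[PO4^3-] = 3.92 x 10^-6 M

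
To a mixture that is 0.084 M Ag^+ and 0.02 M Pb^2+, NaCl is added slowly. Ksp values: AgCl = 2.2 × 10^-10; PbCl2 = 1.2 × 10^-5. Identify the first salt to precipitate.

AgCl

Precipitation of each salt starts when its ion product equals its Ksp.
For AgCl: 2.2 × 10^-10 = 0.084 × [Cl^-]  ⇒  [Cl^-] = 2.6 × 10^-9 M.
For PbCl2: 1.2 × 10^-5 = 0.02 × [Cl^-]^2  ⇒  [Cl^-] = 2.4 × 10^-2 M.
The salt with the lower threshold [Cl^-] precipitates first: AgCl.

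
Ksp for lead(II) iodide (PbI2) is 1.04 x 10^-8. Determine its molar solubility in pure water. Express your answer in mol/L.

s ≈ 1.38e-3 M

PbI2(s) ⇌ Pb^2+ + 2 I^-
Ksp = [Pb^2+][I^-]^2
With molar solubility s: [Pb^2+] = s, [I^-] = 2s.
Substituting: Ksp = s(2s)^2 = 4s^3
Solving, s = (1.04 x 10^-8/4)^(1/3) = 1.38 × 10^-3 M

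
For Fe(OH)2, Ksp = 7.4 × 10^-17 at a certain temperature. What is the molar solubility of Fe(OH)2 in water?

2.6e-6 M

Fe(OH)2(s) <=> Fe^2+(aq) + 2 OH^-(aq)
Ksp = [Fe^2+][OH^-]^2
Let s = molar solubility. Then [Fe^2+] = s and [OH^-] = 2s.
So Ksp = s × (2s)^2 = 4s^3
s^3 = 7.4 × 10^-17 / 4, so s = 2.6 × 10^-6 M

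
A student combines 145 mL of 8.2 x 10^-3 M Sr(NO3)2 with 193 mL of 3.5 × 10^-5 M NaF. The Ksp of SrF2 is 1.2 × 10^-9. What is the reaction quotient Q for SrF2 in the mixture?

Q = 1.4e-12

Total volume = 145 + 193 = 338 mL.
[Sr^2+] = 8.2 × 10^-3 × (145/338) = 3.52 × 10^-3 M
[F^-] = 3.5 × 10^-5 × (193/338) = 2.00 × 10^-5 M
SrF2(s) <=> Sr^2+(aq) + 2 F^-(aq), so Q = [Sr^2+][F^-]^2
Q = (3.52 × 10^-3)(2.00 × 10^-5)^2 = 1.4 × 10^-12
Q < Ksp, so no precipitate of SrF2 forms.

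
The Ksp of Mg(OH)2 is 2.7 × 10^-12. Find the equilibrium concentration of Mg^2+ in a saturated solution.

Mg(OH)2(s) ⇌ Mg^2+ + 2 OH^-
Ksp = [Mg^2+][OH^-]^2
With molar solubility s: [Mg^2+] = s, [OH^-] = 2s.
Substituting: Ksp = s(2s)^2 = 4s^3
Solving, s = (2.7 × 10^-12/4)^(1/3) = 8.77 × 10^-5 M
[Mg^2+] = s = 8.8 × 10^-5 M

[Mg^2+] ≈ 8.8 × 10^-5 M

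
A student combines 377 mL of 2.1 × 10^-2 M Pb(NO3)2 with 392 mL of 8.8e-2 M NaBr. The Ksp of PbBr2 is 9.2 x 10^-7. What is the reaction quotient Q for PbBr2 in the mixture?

2.1 × 10^-5

Total volume = 377 + 392 = 769 mL.
[Pb^2+] = 2.1 x 10^-2 × (377/769) = 1.03 x 10^-2 M
[Br^-] = 8.8 x 10^-2 × (392/769) = 4.49 × 10^-2 M
PbBr2(s) <=> Pb^2+(aq) + 2 Br^-(aq), so Q = [Pb^2+][Br^-]^2
Q = (1.03 x 10^-2)(4.49 x 10^-2)^2 = 2.1 × 10^-5
Q > Ksp, so PbBr2 will precipitate.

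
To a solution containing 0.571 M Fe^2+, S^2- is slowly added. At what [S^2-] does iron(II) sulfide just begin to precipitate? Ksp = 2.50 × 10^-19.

FeS(s) <=> Fe^2+(aq) + S^2-(aq)
Ksp = [Fe^2+][S^2-]
Precipitation begins when Q = Ksp. With [Fe^2+] = 0.571 M:
2.50 × 10^-19 = (0.571) × [S^2-]
[S^2-] = (2.50 × 10^-19 / 5.71 x 10^-1) = 4.38 x 10^-19 M

[S^2-] = 4.38e-19 M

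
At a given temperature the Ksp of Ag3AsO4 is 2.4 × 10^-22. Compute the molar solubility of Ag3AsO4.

s ≈ 1.7e-6 M

Ag3AsO4(s) ⇌ 3 Ag^+(aq) + AsO4^3-(aq)
Ksp = [Ag^+]^3[AsO4^3-]
With molar solubility s: [Ag^+] = 3s, [AsO4^3-] = s.
Ksp = (3s)^3s = 27s^4
Solving, s = (2.4 × 10^-22/27)^(1/4) = 1.7 × 10^-6 M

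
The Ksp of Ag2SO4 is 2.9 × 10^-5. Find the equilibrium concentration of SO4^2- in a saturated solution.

[SO4^2-] = 0.019 M

Ag2SO4(s) ⇌ 2 Ag^+(aq) + SO4^2-(aq)
Ksp = [Ag^+]^2[SO4^2-]
Let s = molar solubility. Then [Ag^+] = 2s and [SO4^2-] = s.
Ksp = (2s)^2s = 4s^3
s = (2.9 × 10^-5 / 4)^(1/3) = 1.94 × 10^-2 M
[SO4^2-] = s = 1.9 × 10^-2 M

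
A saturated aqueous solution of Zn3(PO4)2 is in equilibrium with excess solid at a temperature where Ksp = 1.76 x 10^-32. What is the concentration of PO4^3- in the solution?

3.50e-7 M

Zn3(PO4)2(s) ⇌ 3 Zn^2+(aq) + 2 PO4^3-(aq)
Ksp = [Zn^2+]^3[PO4^3-]^2
For each mole of Zn3(PO4)2 that dissolves: [Zn^2+] = 3s, [PO4^3-] = 2s.
Ksp = (3s)^3(2s)^2 = 108s^5
s = (1.76 x 10^-32 / 108)^(1/5) = 1.748 × 10^-7 M
[PO4^3-] = 2s = 3.50 x 10^-7 M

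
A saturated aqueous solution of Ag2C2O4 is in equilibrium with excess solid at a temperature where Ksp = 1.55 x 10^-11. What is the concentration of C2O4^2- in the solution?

1.57 × 10^-4 M

Ag2C2O4(s) <=> 2 Ag^+(aq) + C2O4^2-(aq)
Ksp = [Ag^+]^2[C2O4^2-]
If s mol/L of Ag2C2O4 dissolves, [Ag^+] = 2s and [C2O4^2-] = s.
Ksp = (2s)^2s = 4s^3
s^3 = 1.55 x 10^-11 / 4, so s = 1.571 × 10^-4 M
[C2O4^2-] = s = 1.57 x 10^-4 M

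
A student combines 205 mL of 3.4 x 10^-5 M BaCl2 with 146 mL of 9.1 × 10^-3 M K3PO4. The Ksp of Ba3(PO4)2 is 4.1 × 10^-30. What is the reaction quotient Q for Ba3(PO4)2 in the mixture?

Total volume = 205 + 146 = 351 mL.
[Ba^2+] = 3.4 × 10^-5 × (205/351) = 1.99 × 10^-5 M
[PO4^3-] = 9.1 × 10^-3 × (146/351) = 3.79 x 10^-3 M
Ba3(PO4)2(s) ⇌ 3 Ba^2+ + 2 PO4^3-, so Q = [Ba^2+]^3[PO4^3-]^2
Q = (1.99 × 10^-5)^3(3.79 × 10^-3)^2 = 1.1 x 10^-19
Q > Ksp, so Ba3(PO4)2 will precipitate.

1.1 × 10^-19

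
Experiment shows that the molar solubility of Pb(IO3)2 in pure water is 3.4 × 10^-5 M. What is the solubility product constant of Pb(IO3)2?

Ksp = 1.6 × 10^-13

Pb(IO3)2(s) ⇌ Pb^2+ + 2 IO3^-
If s mol/L of Pb(IO3)2 dissolves, [Pb^2+] = s and [IO3^-] = 2s.
Ksp = [Pb^2+][IO3^-]^2
So Ksp = s × (2s)^2 = 4s^3
Ksp = 4 × (3.4 x 10^-5)^3 = 1.6 x 10^-13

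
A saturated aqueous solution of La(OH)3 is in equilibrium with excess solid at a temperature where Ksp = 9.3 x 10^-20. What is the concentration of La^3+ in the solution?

La(OH)3(s) ⇌ La^3+ + 3 OH^-
Ksp = [La^3+][OH^-]^3
For each mole of La(OH)3 that dissolves: [La^3+] = s, [OH^-] = 3s.
Substituting: Ksp = s(3s)^3 = 27s^4
Solving, s = (9.3 x 10^-20/27)^(1/4) = 7.66 x 10^-6 M
[La^3+] = s = 7.7 × 10^-6 M

[La^3+] = 7.7 × 10^-6 M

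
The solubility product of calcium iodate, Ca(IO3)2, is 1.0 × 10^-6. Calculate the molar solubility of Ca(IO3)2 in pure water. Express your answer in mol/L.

Ca(IO3)2(s) ⇌ Ca^2+ + 2 IO3^-
Ksp = [Ca^2+][IO3^-]^2
For each mole of Ca(IO3)2 that dissolves: [Ca^2+] = s, [IO3^-] = 2s.
So Ksp = s × (2s)^2 = 4s^3
s = (1.0 × 10^-6 / 4)^(1/3) = 6.3 × 10^-3 M

s ≈ 6.3 × 10^-3 M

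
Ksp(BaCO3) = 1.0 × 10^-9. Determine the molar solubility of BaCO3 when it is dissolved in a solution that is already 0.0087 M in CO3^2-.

BaCO3(s) <=> Ba^2+(aq) + CO3^2-(aq)
Ksp = [Ba^2+][CO3^2-]
If s mol/L dissolves here, [Ba^2+] = s, [CO3^2-] = 0.0087 + s ≈ 0.0087 (common-ion effect: CO3^2- is already 0.0087 M).
Ksp ≈ s × 0.0087
s = 1.1 x 10^-7 M
Check: s = 1.1 × 10^-7 ≪ 0.0087, so the approximation is valid.

s ≈ 1.1e-7 M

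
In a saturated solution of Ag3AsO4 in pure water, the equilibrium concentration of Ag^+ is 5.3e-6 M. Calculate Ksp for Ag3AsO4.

2.6 × 10^-22

Ag3AsO4(s) ⇌ 3 Ag^+(aq) + AsO4^3-(aq)
Stoichiometry gives [AsO4^3-] = (1/3)[Ag^+] = 1.77 × 10^-6 M.
Ksp = [Ag^+]^3[AsO4^3-]
Ksp = (5.3 × 10^-6)^3 × 1.77 × 10^-6 = 2.6 x 10^-22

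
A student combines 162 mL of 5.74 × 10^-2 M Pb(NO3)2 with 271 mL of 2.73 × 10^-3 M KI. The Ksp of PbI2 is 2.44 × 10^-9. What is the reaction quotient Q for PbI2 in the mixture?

Total volume = 162 + 271 = 433 mL.
[Pb^2+] = 5.74 x 10^-2 × (162/433) = 2.148 × 10^-2 M
[I^-] = 2.73 x 10^-3 × (271/433) = 1.709 x 10^-3 M
PbI2(s) <=> Pb^2+ + 2 I^-, so Q = [Pb^2+][I^-]^2
Q = (2.148 × 10^-2)(1.709 x 10^-3)^2 = 6.27 × 10^-8
Q > Ksp, so PbI2 will precipitate.

Q = 6.27e-8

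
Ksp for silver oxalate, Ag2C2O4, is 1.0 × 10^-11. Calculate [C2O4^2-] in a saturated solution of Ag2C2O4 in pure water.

[C2O4^2-] = 1.4 × 10^-4 M

Ag2C2O4(s) <=> 2 Ag^+ + C2O4^2-
Ksp = [Ag^+]^2[C2O4^2-]
Let s = molar solubility. Then [Ag^+] = 2s and [C2O4^2-] = s.
Ksp = (2s)^2s = 4s^3
s = (1.0 × 10^-11 / 4)^(1/3) = 1.36 × 10^-4 M
[C2O4^2-] = s = 1.4 × 10^-4 M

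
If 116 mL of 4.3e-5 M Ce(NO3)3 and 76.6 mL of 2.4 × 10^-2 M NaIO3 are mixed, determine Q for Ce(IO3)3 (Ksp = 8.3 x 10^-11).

Total volume = 116 + 76.6 = 192.6 mL.
[Ce^3+] = 4.3 x 10^-5 × (116/192.6) = 2.59 × 10^-5 M
[IO3^-] = 2.4 × 10^-2 × (76.6/192.6) = 9.55 x 10^-3 M
Ce(IO3)3(s) ⇌ Ce^3+ + 3 IO3^-, so Q = [Ce^3+][IO3^-]^3
Q = (2.59 × 10^-5)(9.55 × 10^-3)^3 = 2.3 × 10^-11
Q < Ksp, so no precipitate of Ce(IO3)3 forms.

Q ≈ 2.3 × 10^-11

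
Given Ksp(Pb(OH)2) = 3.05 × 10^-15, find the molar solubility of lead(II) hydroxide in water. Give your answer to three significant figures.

Pb(OH)2(s) <=> Pb^2+(aq) + 2 OH^-(aq)
Ksp = [Pb^2+][OH^-]^2
If s mol/L of Pb(OH)2 dissolves, [Pb^2+] = s and [OH^-] = 2s.
So Ksp = s × (2s)^2 = 4s^3
s^3 = 3.05 × 10^-15 / 4, so s = 9.14 × 10^-6 M

s ≈ 9.14 × 10^-6 M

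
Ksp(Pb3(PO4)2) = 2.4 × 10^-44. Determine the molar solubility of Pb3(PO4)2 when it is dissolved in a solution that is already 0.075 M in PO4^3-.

Pb3(PO4)2(s) <=> 3 Pb^2+ + 2 PO4^3-
Ksp = [Pb^2+]^3[PO4^3-]^2
If s mol/L dissolves here, [Pb^2+] = 3s, [PO4^3-] = 0.075 + 2s ≈ 0.075 (since the PO4^3- already present dominates).
Ksp ≈ (3s)^3 × (0.075)^2
s = 5.4 × 10^-15 M
Check: 2s = 1.1 × 10^-14 ≪ 0.075, so the approximation is valid.

s = 5.4 x 10^-15 M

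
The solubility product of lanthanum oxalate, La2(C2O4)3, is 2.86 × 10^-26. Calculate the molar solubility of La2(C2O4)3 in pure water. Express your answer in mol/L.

s ≈ 3.05e-6 M

La2(C2O4)3(s) ⇌ 2 La^3+(aq) + 3 C2O4^2-(aq)
Ksp = [La^3+]^2[C2O4^2-]^3
Let s = molar solubility. Then [La^3+] = 2s and [C2O4^2-] = 3s.
Ksp = (2s)^2(3s)^3 = 108s^5
s = (2.86 × 10^-26 / 108)^(1/5) = 3.05 × 10^-6 M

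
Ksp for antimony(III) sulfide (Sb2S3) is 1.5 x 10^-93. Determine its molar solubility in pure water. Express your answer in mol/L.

Sb2S3(s) <=> 2 Sb^3+ + 3 S^2-
Ksp = [Sb^3+]^2[S^2-]^3
With molar solubility s: [Sb^3+] = 2s, [S^2-] = 3s.
So Ksp = (2s)^2 × (3s)^3 = 108s^5
s^5 = 1.5 x 10^-93 / 108, so s = 1.1 × 10^-19 M

1.1e-19 M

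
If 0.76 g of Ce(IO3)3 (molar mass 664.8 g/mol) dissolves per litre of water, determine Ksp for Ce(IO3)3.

Molar solubility s = (7.6 × 10^-1 g/L) / (664.8 g/mol) = 1.14 × 10^-3 M.
Ce(IO3)3(s) ⇌ Ce^3+ + 3 IO3^-
With molar solubility s: [Ce^3+] = s, [IO3^-] = 3s.
Ksp = [Ce^3+][IO3^-]^3
So Ksp = s × (3s)^3 = 27s^4
Ksp = 27 × (1.14 × 10^-3)^4 = 4.6 × 10^-11

Ksp ≈ 4.6 x 10^-11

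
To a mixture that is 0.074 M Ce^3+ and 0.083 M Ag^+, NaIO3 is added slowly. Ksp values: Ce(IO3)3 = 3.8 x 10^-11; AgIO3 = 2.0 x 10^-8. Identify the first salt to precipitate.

AgIO3

Each salt begins to precipitate when Q = Ksp, i.e. when [IO3^-] reaches its threshold.
For Ce(IO3)3: 3.8 x 10^-11 = 0.074 × [IO3^-]^3  ⇒  [IO3^-] = 8.0 × 10^-4 M.
For AgIO3: 2.0 x 10^-8 = 0.083 × [IO3^-]  ⇒  [IO3^-] = 2.4 x 10^-7 M.
The salt with the lower threshold [IO3^-] precipitates first: AgIO3.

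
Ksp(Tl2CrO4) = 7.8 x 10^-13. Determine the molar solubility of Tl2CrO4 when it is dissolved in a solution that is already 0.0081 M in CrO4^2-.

Tl2CrO4(s) <=> 2 Tl^+(aq) + CrO4^2-(aq)
Ksp = [Tl^+]^2[CrO4^2-]
If s mol/L dissolves here, [Tl^+] = 2s, [CrO4^2-] = 0.0081 + s ≈ 0.0081 (common-ion effect: CrO4^2- is already 0.0081 M).
Ksp ≈ (2s)^2 × 0.0081
s = 4.9 x 10^-6 M
Check: s = 4.9 × 10^-6 ≪ 0.0081, so the approximation is valid.

4.9e-6 M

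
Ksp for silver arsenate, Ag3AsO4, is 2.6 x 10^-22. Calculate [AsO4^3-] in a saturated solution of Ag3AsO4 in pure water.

[AsO4^3-] = 1.8e-6 M

Ag3AsO4(s) ⇌ 3 Ag^+(aq) + AsO4^3-(aq)
Ksp = [Ag^+]^3[AsO4^3-]
With molar solubility s: [Ag^+] = 3s, [AsO4^3-] = s.
Substituting: Ksp = (3s)^3s = 27s^4
s^4 = 2.6 x 10^-22 / 27, so s = 1.76 × 10^-6 M
[AsO4^3-] = s = 1.8 × 10^-6 M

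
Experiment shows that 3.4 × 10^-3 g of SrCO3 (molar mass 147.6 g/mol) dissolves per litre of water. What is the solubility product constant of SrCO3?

Ksp ≈ 5.3e-10

Molar solubility s = (3.4 × 10^-3 g/L) / (147.6 g/mol) = 2.30 x 10^-5 M.
SrCO3(s) <=> Sr^2+ + CO3^2-
With molar solubility s: [Sr^2+] = s, [CO3^2-] = s.
Ksp = [Sr^2+][CO3^2-]
Ksp = s^2
With s = 2.30 × 10^-5: Ksp = 5.3 × 10^-10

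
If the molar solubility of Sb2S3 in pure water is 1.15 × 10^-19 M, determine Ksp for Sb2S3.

Sb2S3(s) ⇌ 2 Sb^3+(aq) + 3 S^2-(aq)
For each mole of Sb2S3 that dissolves: [Sb^3+] = 2s, [S^2-] = 3s.
Ksp = [Sb^3+]^2[S^2-]^3
Ksp = (2s)^2(3s)^3 = 108s^5
Ksp = 108 × (1.15 × 10^-19)^5 = 2.17 x 10^-93

Ksp ≈ 2.17e-93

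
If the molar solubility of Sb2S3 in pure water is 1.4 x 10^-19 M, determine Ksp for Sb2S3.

Sb2S3(s) ⇌ 2 Sb^3+(aq) + 3 S^2-(aq)
If s mol/L of Sb2S3 dissolves, [Sb^3+] = 2s and [S^2-] = 3s.
Ksp = [Sb^3+]^2[S^2-]^3
Substituting: Ksp = (2s)^2(3s)^3 = 108s^5
With s = 1.4 × 10^-19: Ksp = 5.8 x 10^-93

Ksp ≈ 5.8 x 10^-93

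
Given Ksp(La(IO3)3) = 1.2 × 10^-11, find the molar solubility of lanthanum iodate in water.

La(IO3)3(s) <=> La^3+ + 3 IO3^-
Ksp = [La^3+][IO3^-]^3
Let s = molar solubility. Then [La^3+] = s and [IO3^-] = 3s.
Ksp = s(3s)^3 = 27s^4
Solving, s = (1.2 × 10^-11/27)^(1/4) = 8.2 x 10^-4 M

8.2e-4 M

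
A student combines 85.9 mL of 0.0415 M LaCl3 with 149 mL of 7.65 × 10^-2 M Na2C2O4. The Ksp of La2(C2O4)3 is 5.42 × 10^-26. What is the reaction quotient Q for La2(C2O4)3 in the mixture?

Total volume = 85.9 + 149 = 234.9 mL.
[La^3+] = 4.15 × 10^-2 × (85.9/234.9) = 1.518 × 10^-2 M
[C2O4^2-] = 7.65 × 10^-2 × (149/234.9) = 4.852 x 10^-2 M
La2(C2O4)3(s) ⇌ 2 La^3+(aq) + 3 C2O4^2-(aq), so Q = [La^3+]^2[C2O4^2-]^3
Q = (1.518 × 10^-2)^2(4.852 × 10^-2)^3 = 2.63 × 10^-8
Q > Ksp, so La2(C2O4)3 will precipitate.

2.63e-8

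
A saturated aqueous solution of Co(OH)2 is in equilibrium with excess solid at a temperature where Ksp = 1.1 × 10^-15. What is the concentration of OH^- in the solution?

[OH^-] ≈ 1.3 x 10^-5 M

Co(OH)2(s) <=> Co^2+(aq) + 2 OH^-(aq)
Ksp = [Co^2+][OH^-]^2
With molar solubility s: [Co^2+] = s, [OH^-] = 2s.
Substituting: Ksp = s(2s)^2 = 4s^3
s = (1.1 × 10^-15 / 4)^(1/3) = 6.50 × 10^-6 M
[OH^-] = 2s = 1.3 × 10^-5 M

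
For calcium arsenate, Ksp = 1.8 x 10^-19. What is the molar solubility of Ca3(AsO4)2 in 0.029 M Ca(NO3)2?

Ca3(AsO4)2(s) <=> 3 Ca^2+ + 2 AsO4^3-
Ksp = [Ca^2+]^3[AsO4^3-]^2
Let s = moles of Ca3(AsO4)2 that dissolve per litre. [Ca^2+] = 0.029 + 3s ≈ 0.029, [AsO4^3-] = 2s (Ksp is small, so little additional dissolves).
Ksp ≈ (0.029)^3 × (2s)^2
s = 4.3 x 10^-8 M
Check: 3s = 1.3 × 10^-7 ≪ 0.029, so the approximation is valid.

4.3 x 10^-8 M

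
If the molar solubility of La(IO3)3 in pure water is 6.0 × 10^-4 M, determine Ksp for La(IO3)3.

Ksp ≈ 3.5 x 10^-12

La(IO3)3(s) ⇌ La^3+(aq) + 3 IO3^-(aq)
Let s = molar solubility. Then [La^3+] = s and [IO3^-] = 3s.
Ksp = [La^3+][IO3^-]^3
Substituting: Ksp = s(3s)^3 = 27s^4
Ksp = 27 × (6.0 × 10^-4)^4 = 3.5 × 10^-12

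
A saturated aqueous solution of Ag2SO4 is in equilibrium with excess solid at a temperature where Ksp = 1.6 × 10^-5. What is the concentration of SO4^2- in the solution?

[SO4^2-] ≈ 0.016 M

Ag2SO4(s) <=> 2 Ag^+ + SO4^2-
Ksp = [Ag^+]^2[SO4^2-]
With molar solubility s: [Ag^+] = 2s, [SO4^2-] = s.
Substituting: Ksp = (2s)^2s = 4s^3
Solving, s = (1.6 × 10^-5/4)^(1/3) = 1.59 x 10^-2 M
[SO4^2-] = s = 1.6 × 10^-2 M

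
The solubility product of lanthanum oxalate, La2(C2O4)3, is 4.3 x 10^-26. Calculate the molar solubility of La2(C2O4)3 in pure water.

La2(C2O4)3(s) ⇌ 2 La^3+ + 3 C2O4^2-
Ksp = [La^3+]^2[C2O4^2-]^3
Let s = molar solubility. Then [La^3+] = 2s and [C2O4^2-] = 3s.
Ksp = (2s)^2(3s)^3 = 108s^5
s^5 = 4.3 x 10^-26 / 108, so s = 3.3 × 10^-6 M

3.3e-6 M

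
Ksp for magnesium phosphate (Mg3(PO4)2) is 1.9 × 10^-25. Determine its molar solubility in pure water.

Mg3(PO4)2(s) <=> 3 Mg^2+(aq) + 2 PO4^3-(aq)
Ksp = [Mg^2+]^3[PO4^3-]^2
If s mol/L of Mg3(PO4)2 dissolves, [Mg^2+] = 3s and [PO4^3-] = 2s.
So Ksp = (3s)^3 × (2s)^2 = 108s^5
s = (1.9 × 10^-25 / 108)^(1/5) = 4.5 x 10^-6 M

s = 4.5 × 10^-6 M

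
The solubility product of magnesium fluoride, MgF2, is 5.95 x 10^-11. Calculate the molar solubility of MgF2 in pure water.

s = 2.46 × 10^-4 M

MgF2(s) ⇌ Mg^2+ + 2 F^-
Ksp = [Mg^2+][F^-]^2
For each mole of MgF2 that dissolves: [Mg^2+] = s, [F^-] = 2s.
So Ksp = s × (2s)^2 = 4s^3
s = (5.95 x 10^-11 / 4)^(1/3) = 2.46 × 10^-4 M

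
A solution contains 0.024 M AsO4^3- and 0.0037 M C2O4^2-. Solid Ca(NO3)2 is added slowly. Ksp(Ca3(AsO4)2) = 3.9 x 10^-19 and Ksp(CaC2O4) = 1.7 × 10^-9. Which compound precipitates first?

CaC2O4

Precipitation of each salt starts when its ion product equals its Ksp.
For Ca3(AsO4)2: 3.9 x 10^-19 = (0.024)^2 × [Ca^2+]^3  ⇒  [Ca^2+] = 8.8 x 10^-6 M.
For CaC2O4: 1.7 × 10^-9 = 0.0037 × [Ca^2+]  ⇒  [Ca^2+] = 4.6 × 10^-7 M.
The salt with the lower threshold [Ca^2+] precipitates first: CaC2O4.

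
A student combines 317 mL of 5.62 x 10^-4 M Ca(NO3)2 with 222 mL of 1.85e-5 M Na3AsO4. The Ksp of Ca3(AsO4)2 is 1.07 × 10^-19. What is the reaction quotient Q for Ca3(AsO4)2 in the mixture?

Total volume = 317 + 222 = 539 mL.
[Ca^2+] = 5.62 × 10^-4 × (317/539) = 3.305 × 10^-4 M
[AsO4^3-] = 1.85 × 10^-5 × (222/539) = 7.620 × 10^-6 M
Ca3(AsO4)2(s) ⇌ 3 Ca^2+ + 2 AsO4^3-, so Q = [Ca^2+]^3[AsO4^3-]^2
Q = (3.305 × 10^-4)^3(7.620 × 10^-6)^2 = 2.10 × 10^-21
Q < Ksp, so no precipitate of Ca3(AsO4)2 forms.

Q ≈ 2.10 x 10^-21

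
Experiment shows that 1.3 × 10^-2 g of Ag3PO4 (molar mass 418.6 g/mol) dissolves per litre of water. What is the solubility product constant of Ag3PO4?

Molar solubility s = (1.3 x 10^-2 g/L) / (418.6 g/mol) = 3.11 x 10^-5 M.
Ag3PO4(s) ⇌ 3 Ag^+(aq) + PO4^3-(aq)
Let s = molar solubility. Then [Ag^+] = 3s and [PO4^3-] = s.
Ksp = [Ag^+]^3[PO4^3-]
So Ksp = (3s)^3 × s = 27s^4
With s = 3.11 × 10^-5: Ksp = 2.5 x 10^-17

Ksp ≈ 2.5e-17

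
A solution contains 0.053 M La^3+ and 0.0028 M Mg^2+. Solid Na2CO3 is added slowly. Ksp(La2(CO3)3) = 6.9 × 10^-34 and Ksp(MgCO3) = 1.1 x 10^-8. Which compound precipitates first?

La2(CO3)3

Each salt begins to precipitate when Q = Ksp, i.e. when [CO3^2-] reaches its threshold.
For La2(CO3)3: 6.9 × 10^-34 = (0.053)^2 × [CO3^2-]^3  ⇒  [CO3^2-] = 6.3 x 10^-11 M.
For MgCO3: 1.1 x 10^-8 = 0.0028 × [CO3^2-]  ⇒  [CO3^2-] = 3.9 × 10^-6 M.
The salt with the lower threshold [CO3^2-] precipitates first: La2(CO3)3.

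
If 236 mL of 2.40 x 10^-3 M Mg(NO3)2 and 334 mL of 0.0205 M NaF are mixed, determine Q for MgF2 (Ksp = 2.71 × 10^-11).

Total volume = 236 + 334 = 570 mL.
[Mg^2+] = 2.40 x 10^-3 × (236/570) = 9.937 × 10^-4 M
[F^-] = 2.05 x 10^-2 × (334/570) = 1.201 × 10^-2 M
MgF2(s) ⇌ Mg^2+(aq) + 2 F^-(aq), so Q = [Mg^2+][F^-]^2
Q = (9.937 × 10^-4)(1.201 x 10^-2)^2 = 1.43 x 10^-7
Q > Ksp, so MgF2 will precipitate.

Q = 1.43e-7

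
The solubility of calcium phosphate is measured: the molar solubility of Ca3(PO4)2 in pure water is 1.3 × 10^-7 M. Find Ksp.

4.0e-33

Ca3(PO4)2(s) <=> 3 Ca^2+ + 2 PO4^3-
With molar solubility s: [Ca^2+] = 3s, [PO4^3-] = 2s.
Ksp = [Ca^2+]^3[PO4^3-]^2
Substituting: Ksp = (3s)^3(2s)^2 = 108s^5
With s = 1.3 × 10^-7: Ksp = 4.0 × 10^-33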